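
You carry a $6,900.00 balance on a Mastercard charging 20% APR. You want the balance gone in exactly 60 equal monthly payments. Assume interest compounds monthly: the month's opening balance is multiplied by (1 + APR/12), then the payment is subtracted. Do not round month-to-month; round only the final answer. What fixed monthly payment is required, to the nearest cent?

$182.81

Monthly rate r = 20%/12 = 1.66667% = 0.0166667.
Level-payment amortization: P = B₀·r / (1 − (1+r)^(−n)) = 6900.00·0.0166667 / (1 − 1.01667^(−60)).
Denominator 1 − (1+r)^(−60) = 0.62907601.
P = 115 / 0.62907601 ≈ 182.81.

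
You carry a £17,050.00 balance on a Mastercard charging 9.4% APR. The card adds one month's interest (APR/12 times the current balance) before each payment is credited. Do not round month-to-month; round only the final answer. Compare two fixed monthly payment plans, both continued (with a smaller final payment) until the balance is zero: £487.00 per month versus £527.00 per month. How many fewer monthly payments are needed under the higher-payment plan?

4 fewer payments

Monthly rate r = 9.4%/12 = 0.783333% = 0.00783333.
At £487.00/mo: n = ⌈−ln(1 − rB₀/P)/ln(1+r)⌉ = 42 payments (last £39.48); total interest = total paid − £17,050.00 = £2,956.48.
At £527.00/mo: 38 payments (last £241.20); total interest £2,690.20.
Payments saved = 42 − 38 = 4.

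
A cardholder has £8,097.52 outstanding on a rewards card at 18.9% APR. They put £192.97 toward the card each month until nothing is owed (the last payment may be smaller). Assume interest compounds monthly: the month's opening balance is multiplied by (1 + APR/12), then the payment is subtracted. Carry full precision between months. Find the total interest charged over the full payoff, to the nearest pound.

£5,257

Monthly rate r = 18.9%/12 = 1.575% = 0.01575.
Payoff takes n = ⌈−ln(1 − rB₀/P)/ln(1+r)⌉ = ⌈69.205⌉ = 70 payments; the last is £39.90.
Total paid = 69·£192.97 + £39.90 = £13,354.83.
Total interest = total paid − principal = £13,354.83 − £8,097.52 = £5,257.31.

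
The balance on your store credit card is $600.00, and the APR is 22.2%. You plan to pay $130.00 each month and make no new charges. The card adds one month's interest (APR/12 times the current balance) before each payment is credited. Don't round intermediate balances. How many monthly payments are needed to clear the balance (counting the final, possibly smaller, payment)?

5 months

Monthly rate r = 22.2%/12 = 1.85% = 0.0185.
Recurrence: B ← B·(1+r) − $130.00.
Month 1: interest $11.10; balance after payment $481.10.
Month 2: interest $8.90; balance after payment $360.00.
Month 3: interest $6.66; balance after payment $236.66.
Month 4: interest $4.38; balance after payment $111.04.
Month 5: interest $2.05; balance after payment $0.00.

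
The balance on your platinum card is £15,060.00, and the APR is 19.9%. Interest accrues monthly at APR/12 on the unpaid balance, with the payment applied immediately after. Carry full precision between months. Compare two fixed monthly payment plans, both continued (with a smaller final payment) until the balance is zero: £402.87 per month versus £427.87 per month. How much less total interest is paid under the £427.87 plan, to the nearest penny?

£897.38

Monthly rate r = 19.9%/12 = 1.65833% = 0.0165833.
At £402.87/mo: n = ⌈−ln(1 − rB₀/P)/ln(1+r)⌉ = 59 payments (last £329.07); total interest = total paid − £15,060.00 = £8,635.53.
At £427.87/mo: 54 payments (last £121.04); total interest £7,738.15.
Interest saved = £8,635.53 − £7,738.15 = £897.38.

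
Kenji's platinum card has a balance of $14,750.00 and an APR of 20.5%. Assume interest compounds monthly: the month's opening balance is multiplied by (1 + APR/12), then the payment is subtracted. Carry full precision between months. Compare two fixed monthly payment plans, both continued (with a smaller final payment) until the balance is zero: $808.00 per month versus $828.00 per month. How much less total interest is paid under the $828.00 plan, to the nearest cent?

Monthly rate r = 20.5%/12 = 1.70833% = 0.0170833.
At $808.00/mo: n = ⌈−ln(1 − rB₀/P)/ln(1+r)⌉ = 23 payments (last $52.75); total interest = total paid − $14,750.00 = $3,078.75.
At $828.00/mo: 22 payments (last $351.17); total interest $2,989.17.
Interest saved = $3,078.75 − $2,989.17 = $89.58.

$89.58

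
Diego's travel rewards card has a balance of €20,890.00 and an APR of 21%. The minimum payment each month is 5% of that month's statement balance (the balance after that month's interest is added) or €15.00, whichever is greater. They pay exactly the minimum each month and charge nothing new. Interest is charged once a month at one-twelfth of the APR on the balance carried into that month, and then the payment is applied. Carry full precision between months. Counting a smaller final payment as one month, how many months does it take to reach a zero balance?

150 months

Monthly rate r = 21%/12 = 1.75% = 0.0175.
While 5% of the post-interest balance exceeds €15.00, each month B ← (B·(1+r))·(1 − 0.05), i.e. B shrinks by the factor (1+r)·0.95 = 0.96663.
This holds for months 1–126. Entering month 127 the balance is €290.03; 5% of the post-interest balance is now below €15.00, so the flat €15.00 minimum applies from here.
From month 127 a fixed €15.00 at rate r clears €290.03 in 24 more payments. Total: 126 + 24 = 150 months.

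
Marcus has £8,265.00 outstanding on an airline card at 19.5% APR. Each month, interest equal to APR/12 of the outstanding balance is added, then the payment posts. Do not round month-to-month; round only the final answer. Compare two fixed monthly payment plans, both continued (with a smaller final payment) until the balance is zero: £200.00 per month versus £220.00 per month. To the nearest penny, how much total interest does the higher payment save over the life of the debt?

£944.87

Monthly rate r = 19.5%/12 = 1.625% = 0.01625.
At £200.00/mo: n = ⌈−ln(1 − rB₀/P)/ln(1+r)⌉ = 70 payments (last £13.45); total interest = total paid − £8,265.00 = £5,548.45.
At £220.00/mo: 59 payments (last £108.58); total interest £4,603.58.
Interest saved = £5,548.45 − £4,603.58 = £944.87.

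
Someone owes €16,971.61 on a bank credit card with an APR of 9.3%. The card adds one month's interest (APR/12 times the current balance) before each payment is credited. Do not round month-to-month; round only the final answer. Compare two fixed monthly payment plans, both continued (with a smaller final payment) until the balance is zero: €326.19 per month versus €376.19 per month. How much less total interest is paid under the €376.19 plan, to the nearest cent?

€847.17

Monthly rate r = 9.3%/12 = 0.775% = 0.00775.
At €326.19/mo: n = ⌈−ln(1 − rB₀/P)/ln(1+r)⌉ = 67 payments (last €283.12); total interest = total paid − €16,971.61 = €4,840.05.
At €376.19/mo: 56 payments (last €274.04); total interest €3,992.88.
Interest saved = €4,840.05 − €3,992.88 = €847.17.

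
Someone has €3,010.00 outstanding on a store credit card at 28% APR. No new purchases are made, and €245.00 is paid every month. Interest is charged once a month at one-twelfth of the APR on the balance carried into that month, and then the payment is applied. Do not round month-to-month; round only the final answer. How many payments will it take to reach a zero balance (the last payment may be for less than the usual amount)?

15 months

Monthly rate r = 28%/12 = 2.33333% = 0.0233333.
Recurrence: B ← B·(1+r) − €245.00.
Month 1: interest €70.23; balance after payment €2,835.23.
Month 2: interest €66.16; balance after payment €2,656.39.
Closed form: n = −ln(1 − rB₀/P)/ln(1+r) = −ln(0.71333)/ln(1.02333) ≈ 14.646, so the balance reaches zero during payment 15.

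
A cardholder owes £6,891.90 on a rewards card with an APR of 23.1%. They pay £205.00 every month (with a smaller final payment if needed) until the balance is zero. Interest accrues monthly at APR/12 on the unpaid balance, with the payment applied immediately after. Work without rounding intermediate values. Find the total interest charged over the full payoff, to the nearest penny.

£4,309.04

Monthly rate r = 23.1%/12 = 1.925% = 0.01925.
Payoff takes n = ⌈−ln(1 − rB₀/P)/ln(1+r)⌉ = ⌈54.637⌉ = 55 payments; the last is £130.94.
Total paid = 54·£205.00 + £130.94 = £11,200.94.
Total interest = total paid − principal = £11,200.94 − £6,891.90 = £4,309.04.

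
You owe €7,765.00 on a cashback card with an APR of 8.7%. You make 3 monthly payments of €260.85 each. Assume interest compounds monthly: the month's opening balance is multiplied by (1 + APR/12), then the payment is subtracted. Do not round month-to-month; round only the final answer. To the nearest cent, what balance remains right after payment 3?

€7,146.88

Monthly rate r = 8.7%/12 = 0.725% = 0.00725.
Each month: B ← B·(1+r) − €260.85.
Month 1: interest €56.30; balance after payment €7,560.45.
Month 2: interest €54.81; balance after payment €7,354.41.
Month 3: interest €53.32; balance after payment €7,146.88.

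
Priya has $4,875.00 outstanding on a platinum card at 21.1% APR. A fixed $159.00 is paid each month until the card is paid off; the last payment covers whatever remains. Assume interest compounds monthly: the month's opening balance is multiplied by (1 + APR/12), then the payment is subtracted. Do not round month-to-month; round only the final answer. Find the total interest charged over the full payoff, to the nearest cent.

Monthly rate r = 21.1%/12 = 1.75833% = 0.0175833.
Payoff takes n = ⌈−ln(1 − rB₀/P)/ln(1+r)⌉ = ⌈44.439⌉ = 45 payments; the last is $70.18.
Total paid = 44·$159.00 + $70.18 = $7,066.18.
Total interest = total paid − principal = $7,066.18 − $4,875.00 = $2,191.18.

$2,191.18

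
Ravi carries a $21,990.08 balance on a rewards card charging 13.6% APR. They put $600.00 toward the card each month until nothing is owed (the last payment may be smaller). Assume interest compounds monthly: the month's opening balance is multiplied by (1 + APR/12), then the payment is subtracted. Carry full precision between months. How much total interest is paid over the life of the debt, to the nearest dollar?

$6,589

Monthly rate r = 13.6%/12 = 1.13333% = 0.0113333.
Payoff takes n = ⌈−ln(1 − rB₀/P)/ln(1+r)⌉ = ⌈47.630⌉ = 48 payments; the last is $378.91.
Total paid = 47·$600.00 + $378.91 = $28,578.91.
Total interest = total paid − principal = $28,578.91 − $21,990.08 = $6,588.83.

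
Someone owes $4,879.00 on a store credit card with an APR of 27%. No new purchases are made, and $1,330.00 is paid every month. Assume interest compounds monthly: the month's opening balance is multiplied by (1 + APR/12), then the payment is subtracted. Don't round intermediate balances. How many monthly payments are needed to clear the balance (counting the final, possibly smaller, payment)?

Monthly rate r = 27%/12 = 2.25% = 0.0225.
Recurrence: B ← B·(1+r) − $1,330.00.
Month 1: interest $109.78; balance after payment $3,658.78.
Month 2: interest $82.32; balance after payment $2,411.10.
Month 3: interest $54.25; balance after payment $1,135.35.
Month 4: interest $25.55; balance after payment $0.00.

4 payments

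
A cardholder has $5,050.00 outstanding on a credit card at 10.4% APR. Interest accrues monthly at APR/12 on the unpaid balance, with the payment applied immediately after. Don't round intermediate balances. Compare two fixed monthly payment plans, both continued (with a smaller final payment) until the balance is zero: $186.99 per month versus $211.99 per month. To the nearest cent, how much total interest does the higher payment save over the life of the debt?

$97.14

Monthly rate r = 10.4%/12 = 0.866667% = 0.00866667.
At $186.99/mo: n = ⌈−ln(1 − rB₀/P)/ln(1+r)⌉ = 31 payments (last $168.44); total interest = total paid − $5,050.00 = $728.14.
At $211.99/mo: 27 payments (last $169.26); total interest $631.00.
Interest saved = $728.14 − $631.00 = $97.14.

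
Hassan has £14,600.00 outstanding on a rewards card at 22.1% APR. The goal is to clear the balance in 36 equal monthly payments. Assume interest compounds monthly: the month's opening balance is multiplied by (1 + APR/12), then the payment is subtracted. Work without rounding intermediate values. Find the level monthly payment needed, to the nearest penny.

Monthly rate r = 22.1%/12 = 1.84167% = 0.0184167.
Level-payment amortization: P = B₀·r / (1 − (1+r)^(−n)) = 14600.00·0.0184167 / (1 − 1.01842^(−36)).
Denominator 1 − (1+r)^(−36) = 0.481579615.
P = 268.883 / 0.481579615 ≈ 558.34.

£558.34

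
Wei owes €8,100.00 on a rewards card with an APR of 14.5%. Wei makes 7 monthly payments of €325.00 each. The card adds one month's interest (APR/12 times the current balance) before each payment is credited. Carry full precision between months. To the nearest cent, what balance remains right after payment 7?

€6,451.32

Monthly rate r = 14.5%/12 = 1.20833% = 0.0120833.
Each month: B ← B·(1+r) − €325.00.
Month 1: interest €97.88; balance after payment €7,872.88.
Month 2: interest €95.13; balance after payment €7,643.01.
Month 3: interest €92.35; balance after payment €7,410.36.
Month 4: interest €89.54; balance after payment €7,174.90.
Month 5: interest €86.70; balance after payment €6,936.60.
Month 6: interest €83.82; balance after payment €6,695.41.
Month 7: interest €80.90; balance after payment €6,451.32.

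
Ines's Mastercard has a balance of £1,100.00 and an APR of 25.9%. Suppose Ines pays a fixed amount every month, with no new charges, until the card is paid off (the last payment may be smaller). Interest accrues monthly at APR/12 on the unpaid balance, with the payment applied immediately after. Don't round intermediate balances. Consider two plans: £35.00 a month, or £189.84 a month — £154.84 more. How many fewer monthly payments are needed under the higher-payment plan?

47 fewer payments

Monthly rate r = 25.9%/12 = 2.15833% = 0.0215833.
At £35.00/mo: n = ⌈−ln(1 − rB₀/P)/ln(1+r)⌉ = 54 payments (last £4.12); total interest = total paid − £1,100.00 = £759.12.
At £189.84/mo: 7 payments (last £49.10); total interest £88.14.
Payments saved = 54 − 7 = 47.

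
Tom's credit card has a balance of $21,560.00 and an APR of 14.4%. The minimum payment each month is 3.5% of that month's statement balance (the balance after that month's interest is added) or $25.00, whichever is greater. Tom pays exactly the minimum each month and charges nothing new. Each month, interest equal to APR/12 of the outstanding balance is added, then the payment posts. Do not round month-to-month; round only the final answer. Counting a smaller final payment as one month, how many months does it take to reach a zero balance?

179 months

Monthly rate r = 14.4%/12 = 1.2% = 0.012.
While 3.5% of the post-interest balance exceeds $25.00, each month B ← (B·(1+r))·(1 − 0.035), i.e. B shrinks by the factor (1+r)·0.965 = 0.97658.
This holds for months 1–145. Entering month 146 the balance is $693.88; 3.5% of the post-interest balance is now below $25.00, so the flat $25.00 minimum applies from here.
From month 146 a fixed $25.00 at rate r clears $693.88 in 34 more payments. Total: 145 + 34 = 179 months.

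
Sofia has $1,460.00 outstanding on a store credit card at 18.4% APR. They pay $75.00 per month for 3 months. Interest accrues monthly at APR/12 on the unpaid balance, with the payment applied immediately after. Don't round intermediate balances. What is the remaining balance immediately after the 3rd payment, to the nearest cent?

$1,299.73

Monthly rate r = 18.4%/12 = 1.53333% = 0.0153333.
Each month: B ← B·(1+r) − $75.00.
Month 1: interest $22.39; balance after payment $1,407.39.
Month 2: interest $21.58; balance after payment $1,353.97.
Month 3: interest $20.76; balance after payment $1,299.73.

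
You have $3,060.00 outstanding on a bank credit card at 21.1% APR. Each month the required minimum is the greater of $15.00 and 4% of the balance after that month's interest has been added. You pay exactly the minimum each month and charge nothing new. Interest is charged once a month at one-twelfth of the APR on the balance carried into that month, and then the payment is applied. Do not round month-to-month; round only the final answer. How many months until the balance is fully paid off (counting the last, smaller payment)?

123 months

Monthly rate r = 21.1%/12 = 1.75833% = 0.0175833.
While 4% of the post-interest balance exceeds $15.00, each month B ← (B·(1+r))·(1 − 0.04), i.e. B shrinks by the factor (1+r)·0.96 = 0.97688.
This holds for months 1–91. Entering month 92 the balance is $364.14; 4% of the post-interest balance is now below $15.00, so the flat $15.00 minimum applies from here.
From month 92 a fixed $15.00 at rate r clears $364.14 in 32 more payments. Total: 91 + 32 = 123 months.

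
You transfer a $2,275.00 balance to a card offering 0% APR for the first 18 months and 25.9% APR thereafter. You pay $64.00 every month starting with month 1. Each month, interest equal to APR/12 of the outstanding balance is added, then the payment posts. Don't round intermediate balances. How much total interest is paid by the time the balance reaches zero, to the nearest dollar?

$304

Promo months 1–18 at r₀ = 0%/12 = 0; months 19+ at r₁ = 25.9%/12 = 0.0215833.
After month 18 (no interest yet): B = $2,275.00 − 18·$64.00 = $1,123.00.
Then at r₁ with $64.00/mo: n₂ = −ln(1 − r₁·B/P)/ln(1+r₁) ≈ 22.29 → 23 more payments.
Total paid = 40·$64.00 + $18.70 = $2,578.70; interest = $2,578.70 − $2,275.00 = $303.70.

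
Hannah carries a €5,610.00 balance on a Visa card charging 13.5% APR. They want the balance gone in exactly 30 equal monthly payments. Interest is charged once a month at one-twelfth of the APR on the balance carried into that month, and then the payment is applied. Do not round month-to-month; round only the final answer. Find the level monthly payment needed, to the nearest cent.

Monthly rate r = 13.5%/12 = 1.125% = 0.01125.
Level-payment amortization: P = B₀·r / (1 − (1+r)^(−n)) = 5610.00·0.01125 / (1 − 1.01125^(−30)).
Denominator 1 − (1+r)^(−30) = 0.285102199.
P = 63.1125 / 0.285102199 ≈ 221.37.

€221.37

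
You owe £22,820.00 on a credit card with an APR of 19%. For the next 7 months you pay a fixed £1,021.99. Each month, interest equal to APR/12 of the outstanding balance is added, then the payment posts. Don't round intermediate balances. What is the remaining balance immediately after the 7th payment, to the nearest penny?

Monthly rate r = 19%/12 = 1.58333% = 0.0158333.
Each month: B ← B·(1+r) − £1,021.99.
Month 1: interest £361.32; balance after payment £22,159.33.
Month 2: interest £350.86; balance after payment £21,488.19.
Month 3: interest £340.23; balance after payment £20,806.43.
Month 4: interest £329.44; balance after payment £20,113.88.
Month 5: interest £318.47; balance after payment £19,410.36.
Month 6: interest £307.33; balance after payment £18,695.70.
Month 7: interest £296.02; balance after payment £17,969.72.

£17,969.72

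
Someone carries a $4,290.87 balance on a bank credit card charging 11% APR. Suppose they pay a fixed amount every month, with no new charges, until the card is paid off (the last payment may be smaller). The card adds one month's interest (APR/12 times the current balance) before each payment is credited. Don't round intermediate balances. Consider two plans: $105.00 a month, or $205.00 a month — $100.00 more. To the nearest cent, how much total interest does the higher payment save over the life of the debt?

Monthly rate r = 11%/12 = 0.916667% = 0.00916667.
At $105.00/mo: n = ⌈−ln(1 − rB₀/P)/ln(1+r)⌉ = 52 payments (last $46.07); total interest = total paid − $4,290.87 = $1,110.20.
At $205.00/mo: 24 payments (last $71.14); total interest $495.27.
Interest saved = $1,110.20 − $495.27 = $614.93.

$614.93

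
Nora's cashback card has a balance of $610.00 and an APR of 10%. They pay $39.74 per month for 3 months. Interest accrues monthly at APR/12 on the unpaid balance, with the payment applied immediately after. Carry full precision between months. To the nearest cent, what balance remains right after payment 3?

$505.16

Monthly rate r = 10%/12 = 0.833333% = 0.00833333.
Each month: B ← B·(1+r) − $39.74.
Month 1: interest $5.08; balance after payment $575.34.
Month 2: interest $4.79; balance after payment $540.40.
Month 3: interest $4.50; balance after payment $505.16.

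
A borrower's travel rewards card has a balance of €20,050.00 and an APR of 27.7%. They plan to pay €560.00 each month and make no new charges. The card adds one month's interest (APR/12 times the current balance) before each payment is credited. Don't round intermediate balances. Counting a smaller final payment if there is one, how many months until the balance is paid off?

Monthly rate r = 27.7%/12 = 2.30833% = 0.0230833.
Recurrence: B ← B·(1+r) − €560.00.
Month 1: interest €462.82; balance after payment €19,952.82.
Month 2: interest €460.58; balance after payment €19,853.40.
Closed form: n = −ln(1 − rB₀/P)/ln(1+r) = −ln(0.17353)/ln(1.02308) ≈ 76.744, so the balance reaches zero during payment 77.

77 months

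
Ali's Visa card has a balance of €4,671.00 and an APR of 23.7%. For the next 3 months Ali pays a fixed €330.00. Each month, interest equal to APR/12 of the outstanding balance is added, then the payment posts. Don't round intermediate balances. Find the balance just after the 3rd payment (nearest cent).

€3,943.58

Monthly rate r = 23.7%/12 = 1.975% = 0.01975.
Each month: B ← B·(1+r) − €330.00.
Month 1: interest €92.25; balance after payment €4,433.25.
Month 2: interest €87.56; balance after payment €4,190.81.
Month 3: interest €82.77; balance after payment €3,943.58.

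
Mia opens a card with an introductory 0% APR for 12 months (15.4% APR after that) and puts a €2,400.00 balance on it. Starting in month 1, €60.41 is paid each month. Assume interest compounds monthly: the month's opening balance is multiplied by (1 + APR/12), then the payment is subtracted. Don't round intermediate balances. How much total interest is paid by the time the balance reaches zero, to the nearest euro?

Promo months 1–12 at r₀ = 0%/12 = 0; months 13+ at r₁ = 15.4%/12 = 0.0128333.
After month 12 (no interest yet): B = €2,400.00 − 12·€60.41 = €1,675.08.
Then at r₁ with €60.41/mo: n₂ = −ln(1 − r₁·B/P)/ln(1+r₁) ≈ 34.49 → 35 more payments.
Total paid = 46·€60.41 + €29.78 = €2,808.64; interest = €2,808.64 − €2,400.00 = €408.64.

€409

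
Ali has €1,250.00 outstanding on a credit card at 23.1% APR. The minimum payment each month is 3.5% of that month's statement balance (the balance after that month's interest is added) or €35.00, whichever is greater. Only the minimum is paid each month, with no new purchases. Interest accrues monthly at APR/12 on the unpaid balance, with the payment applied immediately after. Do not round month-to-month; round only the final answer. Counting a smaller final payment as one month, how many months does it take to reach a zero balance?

56 months

Monthly rate r = 23.1%/12 = 1.925% = 0.01925.
While 3.5% of the post-interest balance exceeds €35.00, each month B ← (B·(1+r))·(1 − 0.035), i.e. B shrinks by the factor (1+r)·0.965 = 0.98358.
This holds for months 1–15. Entering month 16 the balance is €975.06; 3.5% of the post-interest balance is now below €35.00, so the flat €35.00 minimum applies from here.
From month 16 a fixed €35.00 at rate r clears €975.06 in 41 more payments. Total: 15 + 41 = 56 months.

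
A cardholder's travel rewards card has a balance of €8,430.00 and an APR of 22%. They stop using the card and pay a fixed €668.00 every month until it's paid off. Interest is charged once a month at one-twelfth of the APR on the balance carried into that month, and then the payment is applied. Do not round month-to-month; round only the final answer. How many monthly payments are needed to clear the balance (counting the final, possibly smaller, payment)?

15 payments

Monthly rate r = 22%/12 = 1.83333% = 0.0183333.
Recurrence: B ← B·(1+r) − €668.00.
Month 1: interest €154.55; balance after payment €7,916.55.
Month 2: interest €145.14; balance after payment €7,393.69.
Closed form: n = −ln(1 − rB₀/P)/ln(1+r) = −ln(0.76864)/ln(1.01833) ≈ 14.484, so the balance reaches zero during payment 15.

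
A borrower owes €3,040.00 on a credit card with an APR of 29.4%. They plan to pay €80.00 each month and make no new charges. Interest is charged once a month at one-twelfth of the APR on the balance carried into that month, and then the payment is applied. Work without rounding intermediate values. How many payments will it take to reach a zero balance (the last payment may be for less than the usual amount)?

Monthly rate r = 29.4%/12 = 2.45% = 0.0245.
Recurrence: B ← B·(1+r) − €80.00.
Month 1: interest €74.48; balance after payment €3,034.48.
Month 2: interest €74.34; balance after payment €3,028.82.
Closed form: n = −ln(1 − rB₀/P)/ln(1+r) = −ln(0.069)/ln(1.0245) ≈ 110.460, so the balance reaches zero during payment 111.

111 payments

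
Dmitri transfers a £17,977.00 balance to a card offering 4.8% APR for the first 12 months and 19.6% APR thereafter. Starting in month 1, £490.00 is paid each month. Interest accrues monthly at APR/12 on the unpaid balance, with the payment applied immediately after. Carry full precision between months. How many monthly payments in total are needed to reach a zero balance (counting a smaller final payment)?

Promo months 1–12 at r₀ = 4.8%/12 = 0.004; months 13+ at r₁ = 19.6%/12 = 0.0163333.
After month 12: iterate B ← B·(1+r₀) − £490.00 for 12 months → £12,848.03.
Then at r₁ with £490.00/mo: n₂ = −ln(1 − r₁·B/P)/ln(1+r₁) ≈ 34.51 → 35 more payments.

47 months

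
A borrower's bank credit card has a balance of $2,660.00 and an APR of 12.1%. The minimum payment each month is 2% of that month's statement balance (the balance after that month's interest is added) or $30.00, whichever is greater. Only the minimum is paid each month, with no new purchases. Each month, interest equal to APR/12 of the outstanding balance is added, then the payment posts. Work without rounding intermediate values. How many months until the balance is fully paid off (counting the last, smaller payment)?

Monthly rate r = 12.1%/12 = 1.00833% = 0.0100833.
While 2% of the post-interest balance exceeds $30.00, each month B ← (B·(1+r))·(1 − 0.02), i.e. B shrinks by the factor (1+r)·0.98 = 0.98988.
This holds for months 1–58. Entering month 59 the balance is $1,474.73; 2% of the post-interest balance is now below $30.00, so the flat $30.00 minimum applies from here.
From month 59 a fixed $30.00 at rate r clears $1,474.73 in 69 more payments. Total: 58 + 69 = 127 months.

127 months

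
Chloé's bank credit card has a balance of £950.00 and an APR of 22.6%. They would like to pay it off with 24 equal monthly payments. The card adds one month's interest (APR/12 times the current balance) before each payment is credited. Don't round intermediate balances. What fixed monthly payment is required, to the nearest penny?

£49.57

Monthly rate r = 22.6%/12 = 1.88333% = 0.0188333.
Level-payment amortization: P = B₀·r / (1 − (1+r)^(−n)) = 950.00·0.0188333 / (1 − 1.01883^(−24)).
Denominator 1 − (1+r)^(−24) = 0.360965198.
P = 17.8917 / 0.360965198 ≈ 49.57.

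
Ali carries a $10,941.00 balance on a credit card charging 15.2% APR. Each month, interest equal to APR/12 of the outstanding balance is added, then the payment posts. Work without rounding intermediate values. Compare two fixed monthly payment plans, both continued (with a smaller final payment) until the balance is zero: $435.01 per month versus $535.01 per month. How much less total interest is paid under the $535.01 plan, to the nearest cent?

Monthly rate r = 15.2%/12 = 1.26667% = 0.0126667.
At $435.01/mo: n = ⌈−ln(1 − rB₀/P)/ln(1+r)⌉ = 31 payments (last $206.82); total interest = total paid − $10,941.00 = $2,316.12.
At $535.01/mo: 24 payments (last $438.19); total interest $1,802.42.
Interest saved = $2,316.12 − $1,802.42 = $513.70.

$513.70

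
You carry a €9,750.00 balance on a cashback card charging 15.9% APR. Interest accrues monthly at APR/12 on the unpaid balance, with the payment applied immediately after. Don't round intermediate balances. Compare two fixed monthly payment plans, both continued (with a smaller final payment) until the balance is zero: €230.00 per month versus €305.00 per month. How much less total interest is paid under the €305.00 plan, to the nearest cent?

€1,647.53

Monthly rate r = 15.9%/12 = 1.325% = 0.01325.
At €230.00/mo: n = ⌈−ln(1 − rB₀/P)/ln(1+r)⌉ = 63 payments (last €152.56); total interest = total paid − €9,750.00 = €4,662.56.
At €305.00/mo: 42 payments (last €260.03); total interest €3,015.03.
Interest saved = €4,662.56 − €3,015.03 = €1,647.53.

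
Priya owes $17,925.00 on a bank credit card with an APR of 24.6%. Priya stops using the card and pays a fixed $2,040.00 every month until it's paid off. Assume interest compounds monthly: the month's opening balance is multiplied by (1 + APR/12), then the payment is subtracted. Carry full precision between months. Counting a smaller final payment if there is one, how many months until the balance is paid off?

Monthly rate r = 24.6%/12 = 2.05% = 0.0205.
Recurrence: B ← B·(1+r) − $2,040.00.
Month 1: interest $367.46; balance after payment $16,252.46.
Month 2: interest $333.18; balance after payment $14,545.64.
Closed form: n = −ln(1 − rB₀/P)/ln(1+r) = −ln(0.81987)/ln(1.0205) ≈ 9.787, so the balance reaches zero during payment 10.

10 payments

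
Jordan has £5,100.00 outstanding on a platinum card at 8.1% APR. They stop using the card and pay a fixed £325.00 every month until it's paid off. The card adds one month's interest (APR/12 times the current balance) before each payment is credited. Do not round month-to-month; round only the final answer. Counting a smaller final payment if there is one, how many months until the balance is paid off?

Monthly rate r = 8.1%/12 = 0.675% = 0.00675.
Recurrence: B ← B·(1+r) − £325.00.
Month 1: interest £34.42; balance after payment £4,809.43.
Month 2: interest £32.46; balance after payment £4,516.89.
Closed form: n = −ln(1 − rB₀/P)/ln(1+r) = −ln(0.89408)/ln(1.00675) ≈ 16.643, so the balance reaches zero during payment 17.

17 months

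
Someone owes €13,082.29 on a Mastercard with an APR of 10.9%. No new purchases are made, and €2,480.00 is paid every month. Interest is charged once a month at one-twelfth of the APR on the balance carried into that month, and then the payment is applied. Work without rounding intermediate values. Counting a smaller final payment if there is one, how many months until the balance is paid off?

6 payments

Monthly rate r = 10.9%/12 = 0.908333% = 0.00908333.
Recurrence: B ← B·(1+r) − €2,480.00.
Month 1: interest €118.83; balance after payment €10,721.12.
Month 2: interest €97.38; balance after payment €8,338.50.
Month 3: interest €75.74; balance after payment €5,934.25.
Month 4: interest €53.90; balance after payment €3,508.15.
Month 5: interest €31.87; balance after payment €1,060.01.
Month 6: interest €9.63; balance after payment €0.00.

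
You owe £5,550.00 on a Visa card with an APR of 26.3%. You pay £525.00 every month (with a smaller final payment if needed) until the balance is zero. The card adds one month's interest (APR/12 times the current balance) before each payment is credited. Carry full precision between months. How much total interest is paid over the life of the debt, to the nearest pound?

Monthly rate r = 26.3%/12 = 2.19167% = 0.0219167.
Payoff takes n = ⌈−ln(1 − rB₀/P)/ln(1+r)⌉ = ⌈12.157⌉ = 13 payments; the last is £83.17.
Total paid = 12·£525.00 + £83.17 = £6,383.17.
Total interest = total paid − principal = £6,383.17 − £5,550.00 = £833.17.

£833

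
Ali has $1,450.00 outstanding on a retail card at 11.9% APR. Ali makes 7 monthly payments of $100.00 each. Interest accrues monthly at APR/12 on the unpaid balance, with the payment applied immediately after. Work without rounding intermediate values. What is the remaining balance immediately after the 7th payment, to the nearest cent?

$832.53

Monthly rate r = 11.9%/12 = 0.991667% = 0.00991667.
Each month: B ← B·(1+r) − $100.00.
Month 1: interest $14.38; balance after payment $1,364.38.
Month 2: interest $13.53; balance after payment $1,277.91.
Month 3: interest $12.67; balance after payment $1,190.58.
Month 4: interest $11.81; balance after payment $1,102.39.
Month 5: interest $10.93; balance after payment $1,013.32.
Month 6: interest $10.05; balance after payment $923.37.
Month 7: interest $9.16; balance after payment $832.53.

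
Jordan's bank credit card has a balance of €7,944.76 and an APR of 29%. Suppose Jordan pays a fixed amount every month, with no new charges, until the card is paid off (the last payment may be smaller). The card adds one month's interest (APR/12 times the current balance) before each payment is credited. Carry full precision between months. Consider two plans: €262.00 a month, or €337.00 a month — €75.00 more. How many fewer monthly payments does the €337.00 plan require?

20 fewer payments

Monthly rate r = 29%/12 = 2.41667% = 0.0241667.
At €262.00/mo: n = ⌈−ln(1 − rB₀/P)/ln(1+r)⌉ = 56 payments (last €71.56); total interest = total paid − €7,944.76 = €6,536.80.
At €337.00/mo: 36 payments (last €107.61); total interest €3,957.85.
Payments saved = 56 − 36 = 20.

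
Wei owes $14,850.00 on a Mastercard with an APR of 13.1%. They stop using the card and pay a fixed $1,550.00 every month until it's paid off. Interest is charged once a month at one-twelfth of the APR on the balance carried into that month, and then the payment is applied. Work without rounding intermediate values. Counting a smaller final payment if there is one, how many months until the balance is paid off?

Monthly rate r = 13.1%/12 = 1.09167% = 0.0109167.
Recurrence: B ← B·(1+r) − $1,550.00.
Month 1: interest $162.11; balance after payment $13,462.11.
Month 2: interest $146.96; balance after payment $12,059.07.
Closed form: n = −ln(1 − rB₀/P)/ln(1+r) = −ln(0.89541)/ln(1.01092) ≈ 10.175, so the balance reaches zero during payment 11.

11 months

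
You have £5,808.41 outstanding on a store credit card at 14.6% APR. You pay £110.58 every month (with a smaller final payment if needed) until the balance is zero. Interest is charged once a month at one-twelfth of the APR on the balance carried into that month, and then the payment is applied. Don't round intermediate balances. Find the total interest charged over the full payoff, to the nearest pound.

Monthly rate r = 14.6%/12 = 1.21667% = 0.0121667.
Payoff takes n = ⌈−ln(1 − rB₀/P)/ln(1+r)⌉ = ⌈84.269⌉ = 85 payments; the last is £29.89.
Total paid = 84·£110.58 + £29.89 = £9,318.61.
Total interest = total paid − principal = £9,318.61 − £5,808.41 = £3,510.20.

£3,510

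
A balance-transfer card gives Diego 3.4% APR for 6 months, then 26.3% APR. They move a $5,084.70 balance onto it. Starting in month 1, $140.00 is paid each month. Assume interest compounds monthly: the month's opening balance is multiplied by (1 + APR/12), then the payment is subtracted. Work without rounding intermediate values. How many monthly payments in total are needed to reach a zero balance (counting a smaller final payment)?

59 payments

Promo months 1–6 at r₀ = 3.4%/12 = 0.00283333; months 7+ at r₁ = 26.3%/12 = 0.0219167.
After month 6: iterate B ← B·(1+r₀) − $140.00 for 6 months → $4,325.78.
Then at r₁ with $140.00/mo: n₂ = −ln(1 − r₁·B/P)/ln(1+r₁) ≈ 52.15 → 53 more payments.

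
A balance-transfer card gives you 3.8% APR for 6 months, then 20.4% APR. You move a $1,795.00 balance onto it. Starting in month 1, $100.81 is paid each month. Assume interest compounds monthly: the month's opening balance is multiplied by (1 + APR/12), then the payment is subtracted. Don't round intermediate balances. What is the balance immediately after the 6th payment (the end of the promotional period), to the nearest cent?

$1,219.71

Promo months 1–6 at r₀ = 3.8%/12 = 0.00316667; months 7+ at r₁ = 20.4%/12 = 0.017.
After month 6: iterate B ← B·(1+r₀) − $100.81 for 6 months → $1,219.71.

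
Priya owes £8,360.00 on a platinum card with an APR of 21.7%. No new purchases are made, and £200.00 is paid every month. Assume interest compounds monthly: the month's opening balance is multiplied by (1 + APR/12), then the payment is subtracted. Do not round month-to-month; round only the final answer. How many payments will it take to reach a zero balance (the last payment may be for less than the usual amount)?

79 months

Monthly rate r = 21.7%/12 = 1.80833% = 0.0180833.
Recurrence: B ← B·(1+r) − £200.00.
Month 1: interest £151.18; balance after payment £8,311.18.
Month 2: interest £150.29; balance after payment £8,261.47.
Closed form: n = −ln(1 − rB₀/P)/ln(1+r) = −ln(0.24412)/ln(1.01808) ≈ 78.681, so the balance reaches zero during payment 79.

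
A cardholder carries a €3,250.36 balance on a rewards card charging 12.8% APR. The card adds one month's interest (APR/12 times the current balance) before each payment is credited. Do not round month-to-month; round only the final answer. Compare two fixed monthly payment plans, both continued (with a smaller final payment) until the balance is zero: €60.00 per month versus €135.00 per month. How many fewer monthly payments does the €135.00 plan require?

Monthly rate r = 12.8%/12 = 1.06667% = 0.0106667.
At €60.00/mo: n = ⌈−ln(1 − rB₀/P)/ln(1+r)⌉ = 82 payments (last €16.75); total interest = total paid − €3,250.36 = €1,626.39.
At €135.00/mo: 28 payments (last €131.58); total interest €526.22.
Payments saved = 82 − 28 = 54.

54 fewer payments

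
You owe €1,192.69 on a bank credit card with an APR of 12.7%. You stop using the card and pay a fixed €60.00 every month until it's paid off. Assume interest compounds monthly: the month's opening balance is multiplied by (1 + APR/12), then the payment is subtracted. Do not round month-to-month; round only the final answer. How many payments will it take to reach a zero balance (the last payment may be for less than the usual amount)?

23 months

Monthly rate r = 12.7%/12 = 1.05833% = 0.0105833.
Recurrence: B ← B·(1+r) − €60.00.
Month 1: interest €12.62; balance after payment €1,145.31.
Month 2: interest €12.12; balance after payment €1,097.43.
Closed form: n = −ln(1 − rB₀/P)/ln(1+r) = −ln(0.78962)/ln(1.01058) ≈ 22.436, so the balance reaches zero during payment 23.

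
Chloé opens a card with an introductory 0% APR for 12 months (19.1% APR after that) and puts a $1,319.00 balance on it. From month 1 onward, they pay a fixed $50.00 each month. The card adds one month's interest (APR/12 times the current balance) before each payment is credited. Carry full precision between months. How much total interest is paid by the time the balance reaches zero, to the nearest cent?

$104.06

Promo months 1–12 at r₀ = 0%/12 = 0; months 13+ at r₁ = 19.1%/12 = 0.0159167.
After month 12 (no interest yet): B = $1,319.00 − 12·$50.00 = $719.00.
Then at r₁ with $50.00/mo: n₂ = −ln(1 − r₁·B/P)/ln(1+r₁) ≈ 16.46 → 17 more payments.
Total paid = 28·$50.00 + $23.06 = $1,423.06; interest = $1,423.06 − $1,319.00 = $104.06.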